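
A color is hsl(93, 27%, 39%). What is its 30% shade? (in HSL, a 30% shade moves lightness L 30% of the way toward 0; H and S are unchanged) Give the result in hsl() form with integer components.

L moves 30% from 39 toward 0: 39 − 11.7 = 27.3 → 27.
H and S are unchanged.

hsl(93, 27%, 27%)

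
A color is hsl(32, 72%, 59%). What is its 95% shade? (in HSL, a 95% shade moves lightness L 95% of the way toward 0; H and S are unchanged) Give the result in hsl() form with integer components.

hsl(32, 72%, 3%)

L moves 95% from 59 toward 0: 59 − 56.05 = 2.95 → 3.
H and S are unchanged.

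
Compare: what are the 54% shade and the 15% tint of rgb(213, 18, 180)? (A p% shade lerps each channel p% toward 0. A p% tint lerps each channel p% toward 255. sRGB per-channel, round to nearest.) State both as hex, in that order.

54% shade:
  R: 213 − 115.02 = 97.98 → 98
  G: 18 + 0.54×(0−18) = 18 − 9.72 = 8.28 → 8
  B: 180 + 0.54×(0−180) = 180 − 97.2 = 82.8 → 83
  → #620853
15% tint:
  R: 213 + 0.15×(255−213) = 213 + 6.3 = 219.3 → 219
  G: 18 + 35.55 = 53.55 → 54
  B: 180 + 11.25 = 191.25 → 191
  → #DB36BF

#620853, #DB36BF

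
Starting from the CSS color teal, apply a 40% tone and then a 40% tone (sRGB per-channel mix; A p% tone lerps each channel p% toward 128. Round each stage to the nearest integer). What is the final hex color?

#528080

CSS teal is rgb(0, 128, 128).
A 40% tone moves each channel 40% toward 128:
  R: 0 + 0.4×(128−0) = 0 + 51.2 = 51.2 → 51
  G: 128 + 0.4×(128−128) = 128 + 0 = 128 → 128
  B: 128 + 0.4×(128−128) = 128 + 0 = 128 → 128
After the tone: rgb(51, 128, 128) = #338080.
A 40% tone moves each channel 40% toward 128:
  R: 51 + 0.4×(128−51) = 51 + 30.8 = 81.8 → 82
  G: 128 + 0 = 128 → 128
  B: 128 + 0 = 128 → 128
rgb(82, 128, 128) = #528080.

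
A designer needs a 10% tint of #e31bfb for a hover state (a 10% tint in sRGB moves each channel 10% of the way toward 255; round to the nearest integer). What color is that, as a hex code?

#e31bfb is rgb(227, 27, 251).
Per channel, c → c + 0.1(255 − c):
  R: 227 + 2.8 = 229.8 → 230
  G: 27 + 0.1×(255−27) = 27 + 22.8 = 49.8 → 50
  B: 251 + 0.1×(255−251) = 251 + 0.4 = 251.4 → 251
rgb(230, 50, 251) = #e632fb.

#e632fb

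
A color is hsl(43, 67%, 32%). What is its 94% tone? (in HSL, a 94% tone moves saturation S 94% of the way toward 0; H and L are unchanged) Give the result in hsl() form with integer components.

hsl(43, 4%, 32%)

S moves 94% from 67 toward 0: 67 − 62.98 = 4.02 → 4.
H and L are unchanged.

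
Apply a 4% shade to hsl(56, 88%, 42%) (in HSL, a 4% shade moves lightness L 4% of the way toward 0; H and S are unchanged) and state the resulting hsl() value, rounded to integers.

hsl(56, 88%, 40%)

L moves 4% from 42 toward 0: 42 − 1.68 = 40.32 → 40.
H and S are unchanged.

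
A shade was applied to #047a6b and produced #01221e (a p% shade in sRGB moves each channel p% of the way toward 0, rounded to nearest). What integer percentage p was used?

72%

#047a6b is rgb(4, 122, 107); #01221e is rgb(1, 34, 30).
On the G channel (widest range): 34 ≈ 122 + (p/100)(0 − 122), so p ≈ 100×(34 − 122)/(0 − 122) = -8800/-122 = 72.13.
p = 72 reproduces all three channels after rounding.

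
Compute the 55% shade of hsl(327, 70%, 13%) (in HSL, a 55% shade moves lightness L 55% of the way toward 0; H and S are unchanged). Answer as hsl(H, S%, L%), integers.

hsl(327, 70%, 6%)

L moves 55% from 13 toward 0: 13 − 7.15 = 5.85 → 6.
H and S are unchanged.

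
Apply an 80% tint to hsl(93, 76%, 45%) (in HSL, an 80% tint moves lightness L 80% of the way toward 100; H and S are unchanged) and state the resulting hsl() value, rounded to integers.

hsl(93, 76%, 89%)

L moves 80% from 45 toward 100: 45 + 44 = 89 → 89.
H and S are unchanged.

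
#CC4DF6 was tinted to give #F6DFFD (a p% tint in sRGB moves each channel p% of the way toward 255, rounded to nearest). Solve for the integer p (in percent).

#CC4DF6 is rgb(204, 77, 246); #F6DFFD is rgb(246, 223, 253).
On the G channel (widest range): 223 ≈ 77 + (p/100)(255 − 77), so p ≈ 100×(223 − 77)/(255 − 77) = 14600/178 = 82.02.
p = 82 reproduces all three channels after rounding.

82%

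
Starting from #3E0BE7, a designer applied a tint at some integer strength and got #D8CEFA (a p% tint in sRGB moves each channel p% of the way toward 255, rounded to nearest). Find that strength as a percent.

80%

#3E0BE7 is rgb(62, 11, 231); #D8CEFA is rgb(216, 206, 250).
On the G channel (widest range): 206 ≈ 11 + (p/100)(255 − 11), so p ≈ 100×(206 − 11)/(255 − 11) = 19500/244 = 79.92.
p = 80 reproduces all three channels after rounding.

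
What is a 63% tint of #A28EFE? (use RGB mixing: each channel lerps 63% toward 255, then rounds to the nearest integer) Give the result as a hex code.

#A28EFE is rgb(162, 142, 254).
A 63% tint moves each channel 63% toward 255:
  R: 162 + 0.63×(255−162) = 162 + 58.59 = 220.59 → 221
  G: 142 + 0.63×(255−142) = 142 + 71.19 = 213.19 → 213
  B: 254 + 0.63 = 254.63 → 255
rgb(221, 213, 255) = #DDD5FF.

#DDD5FF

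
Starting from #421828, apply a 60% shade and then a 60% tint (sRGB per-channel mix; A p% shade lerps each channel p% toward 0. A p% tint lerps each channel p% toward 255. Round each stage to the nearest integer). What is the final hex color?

#A39D9F

#421828 is rgb(66, 24, 40).
Per channel, c → c + 0.6(0 − c):
  R: 66 − 39.6 = 26.4 → 26
  G: 24 − 14.4 = 9.6 → 10
  B: 40 + 0.6×(0−40) = 40 − 24 = 16 → 16
After the shade: rgb(26, 10, 16) = #1A0A10.
A 60% tint moves each channel 60% toward 255:
  R: 26 + 0.6×(255−26) = 26 + 137.4 = 163.4 → 163
  G: 10 + 0.6×(255−10) = 10 + 147 = 157 → 157
  B: 16 + 143.4 = 159.4 → 159
rgb(163, 157, 159) = #A39D9F.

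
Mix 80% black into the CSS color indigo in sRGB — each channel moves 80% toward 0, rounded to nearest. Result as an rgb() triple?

CSS indigo is rgb(75, 0, 130).
Per channel, c → c + 0.8(0 − c):
  R: 75 + 0.8×(0−75) = 75 − 60 = 15 → 15
  G: 0 + 0.8×(0−0) = 0 + 0 = 0 → 0
  B: 130 − 104 = 26 → 26

rgb(15, 0, 26)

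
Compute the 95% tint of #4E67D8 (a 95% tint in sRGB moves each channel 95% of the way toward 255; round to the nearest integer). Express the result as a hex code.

#4E67D8 is rgb(78, 103, 216).
A 95% tint moves each channel 95% toward 255:
  R: 78 + 0.95×(255−78) = 78 + 168.15 = 246.15 → 246
  G: 103 + 0.95×(255−103) = 103 + 144.4 = 247.4 → 247
  B: 216 + 0.95×(255−216) = 216 + 37.05 = 253.05 → 253
rgb(246, 247, 253) = #F6F7FD.

#F6F7FD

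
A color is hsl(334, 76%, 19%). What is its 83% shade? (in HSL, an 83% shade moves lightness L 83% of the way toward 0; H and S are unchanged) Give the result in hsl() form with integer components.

hsl(334, 76%, 3%)

L moves 83% from 19 toward 0: 19 − 15.77 = 3.23 → 3.
H and S are unchanged.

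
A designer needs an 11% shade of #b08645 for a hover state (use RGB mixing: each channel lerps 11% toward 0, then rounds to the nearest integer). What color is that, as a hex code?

#9d773d

#b08645 is rgb(176, 134, 69).
An 11% shade moves each channel 11% toward 0:
  R: 176 + 0.11×(0−176) = 176 − 19.36 = 156.64 → 157
  G: 134 + 0.11×(0−134) = 134 − 14.74 = 119.26 → 119
  B: 69 − 7.59 = 61.41 → 61
rgb(157, 119, 61) = #9d773d.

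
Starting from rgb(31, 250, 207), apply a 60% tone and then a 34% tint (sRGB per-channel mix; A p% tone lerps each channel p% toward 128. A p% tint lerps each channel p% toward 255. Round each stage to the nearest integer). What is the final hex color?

Lerp each channel 60% toward 128:
  R: 31 + 0.6×(128−31) = 31 + 58.2 = 89.2 → 89
  G: 250 + 0.6×(128−250) = 250 − 73.2 = 176.8 → 177
  B: 207 − 47.4 = 159.6 → 160
After the tone: rgb(89, 177, 160) = #59B1A0.
A 34% tint moves each channel 34% toward 255:
  R: 89 + 56.44 = 145.44 → 145
  G: 177 + 0.34×(255−177) = 177 + 26.52 = 203.52 → 204
  B: 160 + 32.3 = 192.3 → 192
rgb(145, 204, 192) = #91CCC0.

#91CCC0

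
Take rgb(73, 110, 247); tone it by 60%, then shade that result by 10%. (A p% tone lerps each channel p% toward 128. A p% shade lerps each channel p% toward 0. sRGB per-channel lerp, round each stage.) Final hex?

Per channel, c → c + 0.6(128 − c):
  R: 73 + 33 = 106 → 106
  G: 110 + 0.6×(128−110) = 110 + 10.8 = 120.8 → 121
  B: 247 − 71.4 = 175.6 → 176
After the tone: rgb(106, 121, 176) = #6A79B0.
Lerp each channel 10% toward 0:
  R: 106 − 10.6 = 95.4 → 95
  G: 121 − 12.1 = 108.9 → 109
  B: 176 + 0.1×(0−176) = 176 − 17.6 = 158.4 → 158
rgb(95, 109, 158) = #5F6D9E.

#5F6D9E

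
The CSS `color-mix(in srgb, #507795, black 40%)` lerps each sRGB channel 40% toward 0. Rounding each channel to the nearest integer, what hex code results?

#507795 is rgb(80, 119, 149).
A 40% shade moves each channel 40% toward 0:
  R: 80 − 32 = 48 → 48
  G: 119 − 47.6 = 71.4 → 71
  B: 149 + 0.4×(0−149) = 149 − 59.6 = 89.4 → 89
rgb(48, 71, 89) = #304759.

#304759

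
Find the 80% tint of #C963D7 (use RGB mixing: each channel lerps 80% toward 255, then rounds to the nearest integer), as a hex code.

#C963D7 is rgb(201, 99, 215).
Lerp each channel 80% toward 255:
  R: 201 + 0.8×(255−201) = 201 + 43.2 = 244.2 → 244
  G: 99 + 124.8 = 223.8 → 224
  B: 215 + 32 = 247 → 247
rgb(244, 224, 247) = #F4E0F7.

#F4E0F7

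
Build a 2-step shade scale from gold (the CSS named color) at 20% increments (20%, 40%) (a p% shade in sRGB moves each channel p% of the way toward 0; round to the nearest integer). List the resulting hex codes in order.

CSS gold is rgb(255, 215, 0).
20%: (255 − 51 = 204→204, 215 − 43 = 172→172, 0→0) → #ccac00
40%: (255 − 102 = 153→153, 215 − 86 = 129→129, 0→0) → #998100

#ccac00, #998100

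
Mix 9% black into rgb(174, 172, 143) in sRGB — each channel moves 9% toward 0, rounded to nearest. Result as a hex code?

Lerp each channel 9% toward 0:
  R: 174 − 15.66 = 158.34 → 158
  G: 172 − 15.48 = 156.52 → 157
  B: 143 + 0.09×(0−143) = 143 − 12.87 = 130.13 → 130
rgb(158, 157, 130) = #9e9d82.

#9e9d82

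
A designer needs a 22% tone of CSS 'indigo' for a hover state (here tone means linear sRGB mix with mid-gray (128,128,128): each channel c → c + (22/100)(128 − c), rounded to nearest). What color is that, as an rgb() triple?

CSS indigo is rgb(75, 0, 130).
Per channel, c → c + 0.22(128 − c):
  R: 75 + 0.22×(128−75) = 75 + 11.66 = 86.66 → 87
  G: 0 + 0.22×(128−0) = 0 + 28.16 = 28.16 → 28
  B: 130 − 0.44 = 129.56 → 130

rgb(87, 28, 130)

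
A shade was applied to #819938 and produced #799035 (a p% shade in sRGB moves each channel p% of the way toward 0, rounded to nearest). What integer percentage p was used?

6%

#819938 is rgb(129, 153, 56); #799035 is rgb(121, 144, 53).
On the G channel (widest range): 144 ≈ 153 + (p/100)(0 − 153), so p ≈ 100×(144 − 153)/(0 − 153) = -900/-153 = 5.88.
p = 6 reproduces all three channels after rounding.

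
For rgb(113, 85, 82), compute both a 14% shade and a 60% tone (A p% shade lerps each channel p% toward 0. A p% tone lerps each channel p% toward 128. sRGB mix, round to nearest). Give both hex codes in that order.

#614947, #7A6F6E

14% shade:
  R: 113 + 0.14×(0−113) = 113 − 15.82 = 97.18 → 97
  G: 85 − 11.9 = 73.1 → 73
  B: 82 + 0.14×(0−82) = 82 − 11.48 = 70.52 → 71
  → #614947
60% tone:
  R: 113 + 0.6×(128−113) = 113 + 9 = 122 → 122
  G: 85 + 0.6×(128−85) = 85 + 25.8 = 110.8 → 111
  B: 82 + 27.6 = 109.6 → 110
  → #7A6F6E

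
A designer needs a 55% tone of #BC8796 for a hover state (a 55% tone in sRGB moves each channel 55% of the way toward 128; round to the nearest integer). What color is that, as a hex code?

#BC8796 is rgb(188, 135, 150).
Lerp each channel 55% toward 128:
  R: 188 + 0.55×(128−188) = 188 − 33 = 155 → 155
  G: 135 − 3.85 = 131.15 → 131
  B: 150 − 12.1 = 137.9 → 138
rgb(155, 131, 138) = #9B838A.

#9B838A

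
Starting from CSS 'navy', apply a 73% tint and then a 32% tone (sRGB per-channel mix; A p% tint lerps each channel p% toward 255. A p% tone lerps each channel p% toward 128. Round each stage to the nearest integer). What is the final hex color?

CSS navy is rgb(0, 0, 128).
Lerp each channel 73% toward 255:
  R: 0 + 0.73×(255−0) = 0 + 186.15 = 186.15 → 186
  G: 0 + 0.73×(255−0) = 0 + 186.15 = 186.15 → 186
  B: 128 + 0.73×(255−128) = 128 + 92.71 = 220.71 → 221
After the tint: rgb(186, 186, 221) = #BABADD.
A 32% tone moves each channel 32% toward 128:
  R: 186 + 0.32×(128−186) = 186 − 18.56 = 167.44 → 167
  G: 186 + 0.32×(128−186) = 186 − 18.56 = 167.44 → 167
  B: 221 − 29.76 = 191.24 → 191
rgb(167, 167, 191) = #A7A7BF.

#A7A7BF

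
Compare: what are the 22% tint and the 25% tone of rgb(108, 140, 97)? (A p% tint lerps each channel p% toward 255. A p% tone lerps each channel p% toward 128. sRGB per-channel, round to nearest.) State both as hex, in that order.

22% tint:
  R: 108 + 32.34 = 140.34 → 140
  G: 140 + 0.22×(255−140) = 140 + 25.3 = 165.3 → 165
  B: 97 + 0.22×(255−97) = 97 + 34.76 = 131.76 → 132
  → #8CA584
25% tone:
  R: 108 + 5 = 113 → 113
  G: 140 − 3 = 137 → 137
  B: 97 + 0.25×(128−97) = 97 + 7.75 = 104.75 → 105
  → #718969

#8CA584, #718969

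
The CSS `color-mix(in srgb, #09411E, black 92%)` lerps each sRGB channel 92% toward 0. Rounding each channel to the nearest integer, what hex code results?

#09411E is rgb(9, 65, 30).
Lerp each channel 92% toward 0:
  R: 9 + 0.92×(0−9) = 9 − 8.28 = 0.72 → 1
  G: 65 + 0.92×(0−65) = 65 − 59.8 = 5.2 → 5
  B: 30 − 27.6 = 2.4 → 2
rgb(1, 5, 2) = #010502.

#010502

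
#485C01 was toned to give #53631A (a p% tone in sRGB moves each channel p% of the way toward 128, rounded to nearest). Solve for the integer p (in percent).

20%

#485C01 is rgb(72, 92, 1); #53631A is rgb(83, 99, 26).
On the B channel (widest range): 26 ≈ 1 + (p/100)(128 − 1), so p ≈ 100×(26 − 1)/(128 − 1) = 2500/127 = 19.69.
p = 20 reproduces all three channels after rounding.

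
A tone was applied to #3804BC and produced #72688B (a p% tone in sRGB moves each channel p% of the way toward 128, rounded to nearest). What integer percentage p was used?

#3804BC is rgb(56, 4, 188); #72688B is rgb(114, 104, 139).
On the G channel (widest range): 104 ≈ 4 + (p/100)(128 − 4), so p ≈ 100×(104 − 4)/(128 − 4) = 10000/124 = 80.65.
p = 81 reproduces all three channels after rounding.

81%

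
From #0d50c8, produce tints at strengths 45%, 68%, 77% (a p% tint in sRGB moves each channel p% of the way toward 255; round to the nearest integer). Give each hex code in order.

#0d50c8 is rgb(13, 80, 200).
45%: (13 + 108.9 = 121.9→122, 80 + 78.75 = 158.75→159, 200 + 24.75 = 224.75→225) → #7a9fe1
68%: (13 + 164.56 = 177.56→178, 80 + 119 = 199→199, 200 + 37.4 = 237.4→237) → #b2c7ed
77%: (13 + 186.34 = 199.34→199, 80 + 134.75 = 214.75→215, 200 + 42.35 = 242.35→242) → #c7d7f2

#7a9fe1, #b2c7ed, #c7d7f2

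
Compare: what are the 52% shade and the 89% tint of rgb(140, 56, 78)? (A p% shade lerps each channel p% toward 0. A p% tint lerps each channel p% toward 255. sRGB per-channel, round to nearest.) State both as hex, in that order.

52% shade:
  R: 140 − 72.8 = 67.2 → 67
  G: 56 + 0.52×(0−56) = 56 − 29.12 = 26.88 → 27
  B: 78 + 0.52×(0−78) = 78 − 40.56 = 37.44 → 37
  → #431b25
89% tint:
  R: 140 + 102.35 = 242.35 → 242
  G: 56 + 177.11 = 233.11 → 233
  B: 78 + 0.89×(255−78) = 78 + 157.53 = 235.53 → 236
  → #f2e9ec

#431b25, #f2e9ec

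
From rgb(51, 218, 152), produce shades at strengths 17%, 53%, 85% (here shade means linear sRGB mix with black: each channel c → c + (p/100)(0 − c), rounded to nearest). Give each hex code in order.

17%: (51 − 8.67 = 42.33→42, 218 − 37.06 = 180.94→181, 152 − 25.84 = 126.16→126) → #2ab57e
53%: (51 − 27.03 = 23.97→24, 218 − 115.54 = 102.46→102, 152 − 80.56 = 71.44→71) → #186647
85%: (51 − 43.35 = 7.65→8, 218 − 185.3 = 32.7→33, 152 − 129.2 = 22.8→23) → #082117

#2ab57e, #186647, #082117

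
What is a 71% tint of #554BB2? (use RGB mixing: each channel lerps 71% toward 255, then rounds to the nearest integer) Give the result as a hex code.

#554BB2 is rgb(85, 75, 178).
Lerp each channel 71% toward 255:
  R: 85 + 120.7 = 205.7 → 206
  G: 75 + 127.8 = 202.8 → 203
  B: 178 + 54.67 = 232.67 → 233
rgb(206, 203, 233) = #CECBE9.

#CECBE9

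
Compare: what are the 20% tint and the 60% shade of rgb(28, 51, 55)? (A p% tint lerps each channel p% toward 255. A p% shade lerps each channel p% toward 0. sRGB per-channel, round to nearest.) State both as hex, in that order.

#495c5f, #0b1416

20% tint:
  R: 28 + 45.4 = 73.4 → 73
  G: 51 + 40.8 = 91.8 → 92
  B: 55 + 0.2×(255−55) = 55 + 40 = 95 → 95
  → #495c5f
60% shade:
  R: 28 + 0.6×(0−28) = 28 − 16.8 = 11.2 → 11
  G: 51 − 30.6 = 20.4 → 20
  B: 55 − 33 = 22 → 22
  → #0b1416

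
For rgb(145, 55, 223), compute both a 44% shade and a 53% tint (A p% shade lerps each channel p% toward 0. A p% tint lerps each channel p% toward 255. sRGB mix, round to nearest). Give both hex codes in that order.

44% shade:
  R: 145 + 0.44×(0−145) = 145 − 63.8 = 81.2 → 81
  G: 55 + 0.44×(0−55) = 55 − 24.2 = 30.8 → 31
  B: 223 − 98.12 = 124.88 → 125
  → #511F7D
53% tint:
  R: 145 + 0.53×(255−145) = 145 + 58.3 = 203.3 → 203
  G: 55 + 0.53×(255−55) = 55 + 106 = 161 → 161
  B: 223 + 0.53×(255−223) = 223 + 16.96 = 239.96 → 240
  → #CBA1F0

#511F7D, #CBA1F0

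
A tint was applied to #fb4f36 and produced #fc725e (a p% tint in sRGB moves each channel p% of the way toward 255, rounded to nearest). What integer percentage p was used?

20%

#fb4f36 is rgb(251, 79, 54); #fc725e is rgb(252, 114, 94).
On the B channel (widest range): 94 ≈ 54 + (p/100)(255 − 54), so p ≈ 100×(94 − 54)/(255 − 54) = 4000/201 = 19.90.
p = 20 reproduces all three channels after rounding.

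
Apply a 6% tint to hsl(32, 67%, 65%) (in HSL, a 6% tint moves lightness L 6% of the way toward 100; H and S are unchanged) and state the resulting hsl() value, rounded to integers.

L moves 6% from 65 toward 100: 65 + 2.1 = 67.1 → 67.
H and S are unchanged.

hsl(32, 67%, 67%)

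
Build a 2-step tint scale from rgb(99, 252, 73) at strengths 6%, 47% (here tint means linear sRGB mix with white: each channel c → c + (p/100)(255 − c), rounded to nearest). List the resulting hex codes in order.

#6CFC54, #ACFD9F

6%: (99 + 9.36 = 108.36→108, 252→252, 73 + 10.92 = 83.92→84) → #6CFC54
47%: (99 + 73.32 = 172.32→172, 252 + 1.41 = 253.41→253, 73 + 85.54 = 158.54→159) → #ACFD9F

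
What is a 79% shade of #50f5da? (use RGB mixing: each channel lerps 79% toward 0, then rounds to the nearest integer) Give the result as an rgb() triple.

#50f5da is rgb(80, 245, 218).
Lerp each channel 79% toward 0:
  R: 80 − 63.2 = 16.8 → 17
  G: 245 + 0.79×(0−245) = 245 − 193.55 = 51.45 → 51
  B: 218 + 0.79×(0−218) = 218 − 172.22 = 45.78 → 46

rgb(17, 51, 46)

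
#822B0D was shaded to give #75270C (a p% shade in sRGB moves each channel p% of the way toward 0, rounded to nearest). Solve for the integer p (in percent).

10%

#822B0D is rgb(130, 43, 13); #75270C is rgb(117, 39, 12).
On the R channel (widest range): 117 ≈ 130 + (p/100)(0 − 130), so p ≈ 100×(117 − 130)/(0 − 130) = -1300/-130 = 10.00.
p = 10 reproduces all three channels after rounding.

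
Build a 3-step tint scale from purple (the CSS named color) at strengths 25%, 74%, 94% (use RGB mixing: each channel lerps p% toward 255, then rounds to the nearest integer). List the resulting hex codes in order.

#A040A0, #DEBDDE, #F7F0F7

CSS purple is rgb(128, 0, 128).
25%: (128 + 31.75 = 159.75→160, 0 + 63.75 = 63.75→64, 128 + 31.75 = 159.75→160) → #A040A0
74%: (128 + 93.98 = 221.98→222, 0 + 188.7 = 188.7→189, 128 + 93.98 = 221.98→222) → #DEBDDE
94%: (128 + 119.38 = 247.38→247, 0 + 239.7 = 239.7→240, 128 + 119.38 = 247.38→247) → #F7F0F7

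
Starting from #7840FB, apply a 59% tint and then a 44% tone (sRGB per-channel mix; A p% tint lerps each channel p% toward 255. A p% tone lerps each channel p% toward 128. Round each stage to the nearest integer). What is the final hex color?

#7840FB is rgb(120, 64, 251).
A 59% tint moves each channel 59% toward 255:
  R: 120 + 0.59×(255−120) = 120 + 79.65 = 199.65 → 200
  G: 64 + 112.69 = 176.69 → 177
  B: 251 + 0.59×(255−251) = 251 + 2.36 = 253.36 → 253
After the tint: rgb(200, 177, 253) = #C8B1FD.
Per channel, c → c + 0.44(128 − c):
  R: 200 + 0.44×(128−200) = 200 − 31.68 = 168.32 → 168
  G: 177 − 21.56 = 155.44 → 155
  B: 253 − 55 = 198 → 198
rgb(168, 155, 198) = #A89BC6.

#A89BC6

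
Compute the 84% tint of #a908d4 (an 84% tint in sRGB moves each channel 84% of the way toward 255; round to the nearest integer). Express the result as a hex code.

#a908d4 is rgb(169, 8, 212).
Lerp each channel 84% toward 255:
  R: 169 + 72.24 = 241.24 → 241
  G: 8 + 207.48 = 215.48 → 215
  B: 212 + 0.84×(255−212) = 212 + 36.12 = 248.12 → 248
rgb(241, 215, 248) = #f1d7f8.

#f1d7f8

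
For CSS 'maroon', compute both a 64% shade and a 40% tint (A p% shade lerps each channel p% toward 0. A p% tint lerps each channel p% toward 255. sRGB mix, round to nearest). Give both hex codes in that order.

CSS maroon is rgb(128, 0, 0).
64% shade:
  R: 128 + 0.64×(0−128) = 128 − 81.92 = 46.08 → 46
  G: 0 + 0 = 0 → 0
  B: 0 + 0 = 0 → 0
  → #2E0000
40% tint:
  R: 128 + 50.8 = 178.8 → 179
  G: 0 + 102 = 102 → 102
  B: 0 + 0.4×(255−0) = 0 + 102 = 102 → 102
  → #B36666

#2E0000, #B36666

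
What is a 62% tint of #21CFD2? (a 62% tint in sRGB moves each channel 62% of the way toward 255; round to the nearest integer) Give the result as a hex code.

#21CFD2 is rgb(33, 207, 210).
A 62% tint moves each channel 62% toward 255:
  R: 33 + 137.64 = 170.64 → 171
  G: 207 + 29.76 = 236.76 → 237
  B: 210 + 0.62×(255−210) = 210 + 27.9 = 237.9 → 238
rgb(171, 237, 238) = #ABEDEE.

#ABEDEE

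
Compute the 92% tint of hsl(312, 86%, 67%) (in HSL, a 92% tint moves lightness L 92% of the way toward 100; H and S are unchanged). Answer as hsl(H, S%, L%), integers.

hsl(312, 86%, 97%)

L moves 92% from 67 toward 100: 67 + 30.36 = 97.36 → 97.
H and S are unchanged.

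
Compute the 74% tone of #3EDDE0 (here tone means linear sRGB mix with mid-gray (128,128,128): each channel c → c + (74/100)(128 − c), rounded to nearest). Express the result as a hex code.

#6F9899

#3EDDE0 is rgb(62, 221, 224).
Lerp each channel 74% toward 128:
  R: 62 + 48.84 = 110.84 → 111
  G: 221 + 0.74×(128−221) = 221 − 68.82 = 152.18 → 152
  B: 224 + 0.74×(128−224) = 224 − 71.04 = 152.96 → 153
rgb(111, 152, 153) = #6F9899.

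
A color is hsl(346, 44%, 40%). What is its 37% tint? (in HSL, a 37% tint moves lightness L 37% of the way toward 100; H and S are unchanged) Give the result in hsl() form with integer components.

hsl(346, 44%, 62%)

L moves 37% from 40 toward 100: 40 + 22.2 = 62.2 → 62.
H and S are unchanged.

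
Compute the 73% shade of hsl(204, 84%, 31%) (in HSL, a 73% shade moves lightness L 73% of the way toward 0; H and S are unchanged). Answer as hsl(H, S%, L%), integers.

hsl(204, 84%, 8%)

L moves 73% from 31 toward 0: 31 − 22.63 = 8.37 → 8.
H and S are unchanged.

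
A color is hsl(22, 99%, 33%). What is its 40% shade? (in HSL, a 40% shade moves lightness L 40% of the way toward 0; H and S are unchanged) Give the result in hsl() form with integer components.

L moves 40% from 33 toward 0: 33 − 13.2 = 19.8 → 20.
H and S are unchanged.

hsl(22, 99%, 20%)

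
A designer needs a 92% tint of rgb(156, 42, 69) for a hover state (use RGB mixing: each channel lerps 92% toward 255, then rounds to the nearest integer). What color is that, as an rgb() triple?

rgb(247, 238, 240)

Per channel, c → c + 0.92(255 − c):
  R: 156 + 0.92×(255−156) = 156 + 91.08 = 247.08 → 247
  G: 42 + 195.96 = 237.96 → 238
  B: 69 + 0.92×(255−69) = 69 + 171.12 = 240.12 → 240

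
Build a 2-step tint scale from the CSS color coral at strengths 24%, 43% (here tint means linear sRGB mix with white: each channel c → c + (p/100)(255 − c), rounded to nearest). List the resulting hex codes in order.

#FF9E7A, #FFB69B

CSS coral is rgb(255, 127, 80).
24%: (255→255, 127 + 30.72 = 157.72→158, 80 + 42 = 122→122) → #FF9E7A
43%: (255→255, 127 + 55.04 = 182.04→182, 80 + 75.25 = 155.25→155) → #FFB69B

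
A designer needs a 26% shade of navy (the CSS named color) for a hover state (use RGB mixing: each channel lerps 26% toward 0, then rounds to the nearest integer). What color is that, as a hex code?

CSS navy is rgb(0, 0, 128).
A 26% shade moves each channel 26% toward 0:
  R: 0 + 0.26×(0−0) = 0 + 0 = 0 → 0
  G: 0 + 0 = 0 → 0
  B: 128 + 0.26×(0−128) = 128 − 33.28 = 94.72 → 95
rgb(0, 0, 95) = #00005F.

#00005F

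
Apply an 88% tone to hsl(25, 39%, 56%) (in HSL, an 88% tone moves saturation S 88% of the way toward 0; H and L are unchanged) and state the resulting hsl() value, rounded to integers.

hsl(25, 5%, 56%)

S moves 88% from 39 toward 0: 39 − 34.32 = 4.68 → 5.
H and L are unchanged.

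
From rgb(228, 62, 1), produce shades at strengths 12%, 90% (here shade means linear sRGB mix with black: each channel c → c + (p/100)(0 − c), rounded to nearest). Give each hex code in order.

12%: (228 − 27.36 = 200.64→201, 62 − 7.44 = 54.56→55, 1→1) → #c93701
90%: (228 − 205.2 = 22.8→23, 62 − 55.8 = 6.2→6, 1 − 0.9 = 0.1→0) → #170600

#c93701, #170600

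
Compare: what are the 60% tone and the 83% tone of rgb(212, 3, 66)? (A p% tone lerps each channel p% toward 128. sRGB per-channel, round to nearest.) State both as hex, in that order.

#A24E67, #8E6B75

60% tone:
  R: 212 + 0.6×(128−212) = 212 − 50.4 = 161.6 → 162
  G: 3 + 75 = 78 → 78
  B: 66 + 37.2 = 103.2 → 103
  → #A24E67
83% tone:
  R: 212 + 0.83×(128−212) = 212 − 69.72 = 142.28 → 142
  G: 3 + 0.83×(128−3) = 3 + 103.75 = 106.75 → 107
  B: 66 + 0.83×(128−66) = 66 + 51.46 = 117.46 → 117
  → #8E6B75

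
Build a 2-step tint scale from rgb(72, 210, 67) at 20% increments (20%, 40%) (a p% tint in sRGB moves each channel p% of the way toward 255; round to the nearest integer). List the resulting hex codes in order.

20%: (72 + 36.6 = 108.6→109, 210 + 9 = 219→219, 67 + 37.6 = 104.6→105) → #6DDB69
40%: (72 + 73.2 = 145.2→145, 210 + 18 = 228→228, 67 + 75.2 = 142.2→142) → #91E48E

#6DDB69, #91E48E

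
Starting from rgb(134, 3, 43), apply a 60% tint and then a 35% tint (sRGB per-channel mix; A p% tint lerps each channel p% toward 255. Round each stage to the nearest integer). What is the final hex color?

#e0bdc8

Lerp each channel 60% toward 255:
  R: 134 + 0.6×(255−134) = 134 + 72.6 = 206.6 → 207
  G: 3 + 0.6×(255−3) = 3 + 151.2 = 154.2 → 154
  B: 43 + 127.2 = 170.2 → 170
After the tint: rgb(207, 154, 170) = #cf9aaa.
Per channel, c → c + 0.35(255 − c):
  R: 207 + 0.35×(255−207) = 207 + 16.8 = 223.8 → 224
  G: 154 + 0.35×(255−154) = 154 + 35.35 = 189.35 → 189
  B: 170 + 29.75 = 199.75 → 200
rgb(224, 189, 200) = #e0bdc8.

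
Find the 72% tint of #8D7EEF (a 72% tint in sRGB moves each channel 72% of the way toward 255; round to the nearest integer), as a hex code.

#DFDBFB

#8D7EEF is rgb(141, 126, 239).
Lerp each channel 72% toward 255:
  R: 141 + 0.72×(255−141) = 141 + 82.08 = 223.08 → 223
  G: 126 + 0.72×(255−126) = 126 + 92.88 = 218.88 → 219
  B: 239 + 0.72×(255−239) = 239 + 11.52 = 250.52 → 251
rgb(223, 219, 251) = #DFDBFB.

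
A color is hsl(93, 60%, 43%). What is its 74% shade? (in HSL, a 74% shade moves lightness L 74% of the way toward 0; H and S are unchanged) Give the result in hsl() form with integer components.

L moves 74% from 43 toward 0: 43 − 31.82 = 11.18 → 11.
H and S are unchanged.

hsl(93, 60%, 11%)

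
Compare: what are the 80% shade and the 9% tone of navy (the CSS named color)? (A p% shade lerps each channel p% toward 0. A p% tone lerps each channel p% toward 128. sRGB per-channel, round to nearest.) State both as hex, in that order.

CSS navy is rgb(0, 0, 128).
80% shade:
  R: 0 + 0 = 0 → 0
  G: 0 + 0.8×(0−0) = 0 + 0 = 0 → 0
  B: 128 − 102.4 = 25.6 → 26
  → #00001A
9% tone:
  R: 0 + 0.09×(128−0) = 0 + 11.52 = 11.52 → 12
  G: 0 + 0.09×(128−0) = 0 + 11.52 = 11.52 → 12
  B: 128 + 0.09×(128−128) = 128 + 0 = 128 → 128
  → #0C0C80

#00001A, #0C0C80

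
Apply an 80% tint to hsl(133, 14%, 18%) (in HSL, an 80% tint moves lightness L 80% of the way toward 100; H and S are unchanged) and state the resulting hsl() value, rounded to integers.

L moves 80% from 18 toward 100: 18 + 65.6 = 83.6 → 84.
H and S are unchanged.

hsl(133, 14%, 84%)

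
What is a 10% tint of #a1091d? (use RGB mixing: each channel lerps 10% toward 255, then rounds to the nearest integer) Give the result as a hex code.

#a1091d is rgb(161, 9, 29).
Lerp each channel 10% toward 255:
  R: 161 + 0.1×(255−161) = 161 + 9.4 = 170.4 → 170
  G: 9 + 0.1×(255−9) = 9 + 24.6 = 33.6 → 34
  B: 29 + 22.6 = 51.6 → 52
rgb(170, 34, 52) = #aa2234.

#aa2234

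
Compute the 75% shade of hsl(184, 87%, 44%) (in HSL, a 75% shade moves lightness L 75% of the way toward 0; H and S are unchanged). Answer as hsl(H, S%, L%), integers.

hsl(184, 87%, 11%)

L moves 75% from 44 toward 0: 44 − 33 = 11 → 11.
H and S are unchanged.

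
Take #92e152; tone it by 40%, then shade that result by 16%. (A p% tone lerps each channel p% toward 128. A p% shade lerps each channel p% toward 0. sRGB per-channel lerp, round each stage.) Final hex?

#759c54

#92e152 is rgb(146, 225, 82).
Per channel, c → c + 0.4(128 − c):
  R: 146 − 7.2 = 138.8 → 139
  G: 225 + 0.4×(128−225) = 225 − 38.8 = 186.2 → 186
  B: 82 + 0.4×(128−82) = 82 + 18.4 = 100.4 → 100
After the tone: rgb(139, 186, 100) = #8bba64.
Lerp each channel 16% toward 0:
  R: 139 + 0.16×(0−139) = 139 − 22.24 = 116.76 → 117
  G: 186 − 29.76 = 156.24 → 156
  B: 100 − 16 = 84 → 84
rgb(117, 156, 84) = #759c54.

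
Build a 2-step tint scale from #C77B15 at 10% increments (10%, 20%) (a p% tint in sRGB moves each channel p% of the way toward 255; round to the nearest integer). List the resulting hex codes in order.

#C77B15 is rgb(199, 123, 21).
10%: (199 + 5.6 = 204.6→205, 123 + 13.2 = 136.2→136, 21 + 23.4 = 44.4→44) → #CD882C
20%: (199 + 11.2 = 210.2→210, 123 + 26.4 = 149.4→149, 21 + 46.8 = 67.8→68) → #D29544

#CD882C, #D29544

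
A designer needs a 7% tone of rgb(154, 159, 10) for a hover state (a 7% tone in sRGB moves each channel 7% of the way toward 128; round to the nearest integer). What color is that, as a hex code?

Lerp each channel 7% toward 128:
  R: 154 − 1.82 = 152.18 → 152
  G: 159 + 0.07×(128−159) = 159 − 2.17 = 156.83 → 157
  B: 10 + 8.26 = 18.26 → 18
rgb(152, 157, 18) = #989D12.

#989D12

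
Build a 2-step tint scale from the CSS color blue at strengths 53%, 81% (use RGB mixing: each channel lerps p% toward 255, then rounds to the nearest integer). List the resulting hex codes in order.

#8787FF, #CFCFFF

CSS blue is rgb(0, 0, 255).
53%: (0 + 135.15 = 135.15→135, 0 + 135.15 = 135.15→135, 255→255) → #8787FF
81%: (0 + 206.55 = 206.55→207, 0 + 206.55 = 206.55→207, 255→255) → #CFCFFF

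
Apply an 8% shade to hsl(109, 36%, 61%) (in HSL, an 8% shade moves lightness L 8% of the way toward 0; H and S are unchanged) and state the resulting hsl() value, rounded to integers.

hsl(109, 36%, 56%)

L moves 8% from 61 toward 0: 61 − 4.88 = 56.12 → 56.
H and S are unchanged.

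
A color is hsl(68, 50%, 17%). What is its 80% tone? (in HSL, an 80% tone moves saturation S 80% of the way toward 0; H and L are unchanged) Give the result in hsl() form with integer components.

hsl(68, 10%, 17%)

S moves 80% from 50 toward 0: 50 − 40 = 10 → 10.
H and L are unchanged.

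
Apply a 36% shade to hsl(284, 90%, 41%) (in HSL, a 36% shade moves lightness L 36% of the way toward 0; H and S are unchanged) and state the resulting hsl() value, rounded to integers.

L moves 36% from 41 toward 0: 41 − 14.76 = 26.24 → 26.
H and S are unchanged.

hsl(284, 90%, 26%)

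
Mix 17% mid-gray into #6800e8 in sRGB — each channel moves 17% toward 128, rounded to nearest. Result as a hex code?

#6800e8 is rgb(104, 0, 232).
Lerp each channel 17% toward 128:
  R: 104 + 4.08 = 108.08 → 108
  G: 0 + 0.17×(128−0) = 0 + 21.76 = 21.76 → 22
  B: 232 + 0.17×(128−232) = 232 − 17.68 = 214.32 → 214
rgb(108, 22, 214) = #6c16d6.

#6c16d6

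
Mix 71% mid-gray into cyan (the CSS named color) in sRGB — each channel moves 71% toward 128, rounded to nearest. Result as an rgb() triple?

CSS cyan is rgb(0, 255, 255).
Per channel, c → c + 0.71(128 − c):
  R: 0 + 0.71×(128−0) = 0 + 90.88 = 90.88 → 91
  G: 255 + 0.71×(128−255) = 255 − 90.17 = 164.83 → 165
  B: 255 − 90.17 = 164.83 → 165

rgb(91, 165, 165)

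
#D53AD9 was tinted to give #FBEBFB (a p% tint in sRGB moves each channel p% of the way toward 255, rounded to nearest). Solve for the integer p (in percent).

#D53AD9 is rgb(213, 58, 217); #FBEBFB is rgb(251, 235, 251).
On the G channel (widest range): 235 ≈ 58 + (p/100)(255 − 58), so p ≈ 100×(235 − 58)/(255 − 58) = 17700/197 = 89.85.
p = 90 reproduces all three channels after rounding.

90%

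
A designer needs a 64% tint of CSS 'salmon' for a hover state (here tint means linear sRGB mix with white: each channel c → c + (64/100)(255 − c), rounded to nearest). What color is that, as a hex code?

CSS salmon is rgb(250, 128, 114).
Per channel, c → c + 0.64(255 − c):
  R: 250 + 3.2 = 253.2 → 253
  G: 128 + 81.28 = 209.28 → 209
  B: 114 + 90.24 = 204.24 → 204
rgb(253, 209, 204) = #FDD1CC.

#FDD1CC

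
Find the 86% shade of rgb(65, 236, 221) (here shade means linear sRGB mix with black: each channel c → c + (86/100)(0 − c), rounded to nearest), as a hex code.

Lerp each channel 86% toward 0:
  R: 65 − 55.9 = 9.1 → 9
  G: 236 − 202.96 = 33.04 → 33
  B: 221 − 190.06 = 30.94 → 31
rgb(9, 33, 31) = #09211f.

#09211f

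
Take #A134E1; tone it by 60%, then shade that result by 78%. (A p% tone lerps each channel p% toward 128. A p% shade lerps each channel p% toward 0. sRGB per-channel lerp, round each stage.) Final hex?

#A134E1 is rgb(161, 52, 225).
Per channel, c → c + 0.6(128 − c):
  R: 161 + 0.6×(128−161) = 161 − 19.8 = 141.2 → 141
  G: 52 + 0.6×(128−52) = 52 + 45.6 = 97.6 → 98
  B: 225 + 0.6×(128−225) = 225 − 58.2 = 166.8 → 167
After the tone: rgb(141, 98, 167) = #8D62A7.
A 78% shade moves each channel 78% toward 0:
  R: 141 − 109.98 = 31.02 → 31
  G: 98 + 0.78×(0−98) = 98 − 76.44 = 21.56 → 22
  B: 167 + 0.78×(0−167) = 167 − 130.26 = 36.74 → 37
rgb(31, 22, 37) = #1F1625.

#1F1625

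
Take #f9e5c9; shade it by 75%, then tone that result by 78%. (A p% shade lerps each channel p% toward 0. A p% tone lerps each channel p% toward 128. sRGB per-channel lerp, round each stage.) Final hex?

#f9e5c9 is rgb(249, 229, 201).
Lerp each channel 75% toward 0:
  R: 249 + 0.75×(0−249) = 249 − 186.75 = 62.25 → 62
  G: 229 + 0.75×(0−229) = 229 − 171.75 = 57.25 → 57
  B: 201 − 150.75 = 50.25 → 50
After the shade: rgb(62, 57, 50) = #3e3932.
Lerp each channel 78% toward 128:
  R: 62 + 51.48 = 113.48 → 113
  G: 57 + 0.78×(128−57) = 57 + 55.38 = 112.38 → 112
  B: 50 + 0.78×(128−50) = 50 + 60.84 = 110.84 → 111
rgb(113, 112, 111) = #71706f.

#71706f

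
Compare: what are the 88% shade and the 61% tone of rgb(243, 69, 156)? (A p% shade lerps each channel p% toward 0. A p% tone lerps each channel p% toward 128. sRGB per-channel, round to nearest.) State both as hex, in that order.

88% shade:
  R: 243 + 0.88×(0−243) = 243 − 213.84 = 29.16 → 29
  G: 69 + 0.88×(0−69) = 69 − 60.72 = 8.28 → 8
  B: 156 − 137.28 = 18.72 → 19
  → #1D0813
61% tone:
  R: 243 − 70.15 = 172.85 → 173
  G: 69 + 0.61×(128−69) = 69 + 35.99 = 104.99 → 105
  B: 156 + 0.61×(128−156) = 156 − 17.08 = 138.92 → 139
  → #AD698B

#1D0813, #AD698B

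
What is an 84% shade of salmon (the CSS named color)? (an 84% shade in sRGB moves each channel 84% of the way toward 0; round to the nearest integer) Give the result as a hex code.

CSS salmon is rgb(250, 128, 114).
An 84% shade moves each channel 84% toward 0:
  R: 250 + 0.84×(0−250) = 250 − 210 = 40 → 40
  G: 128 + 0.84×(0−128) = 128 − 107.52 = 20.48 → 20
  B: 114 + 0.84×(0−114) = 114 − 95.76 = 18.24 → 18
rgb(40, 20, 18) = #281412.

#281412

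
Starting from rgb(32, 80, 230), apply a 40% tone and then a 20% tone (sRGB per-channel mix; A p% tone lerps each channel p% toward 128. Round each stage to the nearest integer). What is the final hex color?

#5269b1

Lerp each channel 40% toward 128:
  R: 32 + 38.4 = 70.4 → 70
  G: 80 + 0.4×(128−80) = 80 + 19.2 = 99.2 → 99
  B: 230 − 40.8 = 189.2 → 189
After the tone: rgb(70, 99, 189) = #4663bd.
A 20% tone moves each channel 20% toward 128:
  R: 70 + 0.2×(128−70) = 70 + 11.6 = 81.6 → 82
  G: 99 + 0.2×(128−99) = 99 + 5.8 = 104.8 → 105
  B: 189 + 0.2×(128−189) = 189 − 12.2 = 176.8 → 177
rgb(82, 105, 177) = #5269b1.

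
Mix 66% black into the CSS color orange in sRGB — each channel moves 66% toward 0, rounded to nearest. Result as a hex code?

#573800

CSS orange is rgb(255, 165, 0).
Lerp each channel 66% toward 0:
  R: 255 − 168.3 = 86.7 → 87
  G: 165 + 0.66×(0−165) = 165 − 108.9 = 56.1 → 56
  B: 0 + 0 = 0 → 0
rgb(87, 56, 0) = #573800.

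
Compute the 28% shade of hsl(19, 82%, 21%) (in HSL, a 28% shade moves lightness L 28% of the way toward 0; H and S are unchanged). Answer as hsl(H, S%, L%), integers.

L moves 28% from 21 toward 0: 21 − 5.88 = 15.12 → 15.
H and S are unchanged.

hsl(19, 82%, 15%)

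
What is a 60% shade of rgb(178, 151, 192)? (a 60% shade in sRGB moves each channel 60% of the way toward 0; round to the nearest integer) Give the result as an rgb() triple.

A 60% shade moves each channel 60% toward 0:
  R: 178 + 0.6×(0−178) = 178 − 106.8 = 71.2 → 71
  G: 151 + 0.6×(0−151) = 151 − 90.6 = 60.4 → 60
  B: 192 + 0.6×(0−192) = 192 − 115.2 = 76.8 → 77

rgb(71, 60, 77)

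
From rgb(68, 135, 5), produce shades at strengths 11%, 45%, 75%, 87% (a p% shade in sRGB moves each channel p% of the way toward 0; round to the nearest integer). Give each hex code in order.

11%: (68 − 7.48 = 60.52→61, 135 − 14.85 = 120.15→120, 5 − 0.55 = 4.45→4) → #3D7804
45%: (68 − 30.6 = 37.4→37, 135 − 60.75 = 74.25→74, 5 − 2.25 = 2.75→3) → #254A03
75%: (68 − 51 = 17→17, 135 − 101.25 = 33.75→34, 5 − 3.75 = 1.25→1) → #112201
87%: (68 − 59.16 = 8.84→9, 135 − 117.45 = 17.55→18, 5 − 4.35 = 0.65→1) → #091201

#3D7804, #254A03, #112201, #091201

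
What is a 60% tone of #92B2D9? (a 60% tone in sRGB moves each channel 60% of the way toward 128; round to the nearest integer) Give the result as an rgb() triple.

#92B2D9 is rgb(146, 178, 217).
Lerp each channel 60% toward 128:
  R: 146 + 0.6×(128−146) = 146 − 10.8 = 135.2 → 135
  G: 178 + 0.6×(128−178) = 178 − 30 = 148 → 148
  B: 217 + 0.6×(128−217) = 217 − 53.4 = 163.6 → 164

rgb(135, 148, 164)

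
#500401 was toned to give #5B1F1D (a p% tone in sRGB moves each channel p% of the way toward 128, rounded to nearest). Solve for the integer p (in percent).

22%

#500401 is rgb(80, 4, 1); #5B1F1D is rgb(91, 31, 29).
On the B channel (widest range): 29 ≈ 1 + (p/100)(128 − 1), so p ≈ 100×(29 − 1)/(128 − 1) = 2800/127 = 22.05.
p = 22 reproduces all three channels after rounding.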